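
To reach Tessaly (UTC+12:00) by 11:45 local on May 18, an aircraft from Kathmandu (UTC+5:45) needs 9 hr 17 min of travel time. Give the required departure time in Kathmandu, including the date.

20:13 on May 17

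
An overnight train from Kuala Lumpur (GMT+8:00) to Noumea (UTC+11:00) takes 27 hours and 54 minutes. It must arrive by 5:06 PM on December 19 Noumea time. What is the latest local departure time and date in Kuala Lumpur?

10:12 AM on December 18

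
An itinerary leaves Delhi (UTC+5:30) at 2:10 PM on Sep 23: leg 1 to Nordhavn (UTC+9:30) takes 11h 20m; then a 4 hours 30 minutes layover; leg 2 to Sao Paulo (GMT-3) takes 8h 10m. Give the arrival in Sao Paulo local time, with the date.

5:40 AM on September 24

Convert departure to UTC: 2:10 PM − 5:30 = 8:40 AM UTC on Sep 23.
Add 11 hours 20 minutes leg 1 → 8:00 PM UTC.
Add 4 hours 30 minutes layover in Nordhavn → 12:30 AM UTC (Sep 24).
Add 8 hours 10 minutes leg 2 → 8:40 AM UTC.
Sao Paulo is UTC−3:00, so local arrival = 8:40 AM − 3:00 = 5:40 AM on Sep 24.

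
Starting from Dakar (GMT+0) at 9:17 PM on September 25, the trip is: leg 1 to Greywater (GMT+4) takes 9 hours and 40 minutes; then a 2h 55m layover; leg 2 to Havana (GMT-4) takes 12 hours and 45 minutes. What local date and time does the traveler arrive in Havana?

6:37 PM on September 26

Dakar is at UTC+0, so departure is already 9:17 PM UTC on Sep 25.
Add 9 hours and 40 minutes leg 1 → 6:57 AM UTC (Sep 26).
Add 2 hours 55 minutes layover in Greywater → 9:52 AM UTC.
Add 12 hours 45 minutes leg 2 → 10:37 PM UTC.
Havana is UTC−4:00, so local arrival = 10:37 PM − 4:00 = 6:37 PM on Sep 26.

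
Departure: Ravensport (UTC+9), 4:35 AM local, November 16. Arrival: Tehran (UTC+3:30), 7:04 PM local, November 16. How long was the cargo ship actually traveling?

19 hours 59 minutes

Departure in UTC: 4:35 AM − 9:00 = 7:35 PM on Nov 15.
Arrival in UTC: 7:04 PM − 3:30 = 3:34 PM on Nov 16.
Elapsed = 3:34 PM − 7:35 PM (+1 day) = 19 hours 59 minutes.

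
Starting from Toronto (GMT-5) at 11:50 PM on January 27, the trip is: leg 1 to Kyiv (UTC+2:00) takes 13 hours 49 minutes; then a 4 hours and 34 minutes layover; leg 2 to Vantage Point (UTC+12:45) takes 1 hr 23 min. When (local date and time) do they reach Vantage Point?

Convert departure to UTC: 11:50 PM + 5:00 = 4:50 AM UTC on Jan 28.
Add 13 hours and 49 minutes leg 1 → 6:39 PM UTC.
Add 4 hours 34 minutes layover in Kyiv → 11:13 PM UTC.
Add 1 hour 23 minutes leg 2 → 12:36 AM UTC (Jan 29).
Vantage Point is UTC+12:45, so local arrival = 12:36 AM + 12:45 = 1:21 PM on Jan 29.

1:21 PM on January 29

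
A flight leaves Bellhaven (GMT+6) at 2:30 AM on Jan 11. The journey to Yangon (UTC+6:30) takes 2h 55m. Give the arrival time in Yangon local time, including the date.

5:55 AM on January 11

Convert departure to UTC: 2:30 AM − 6:00 = 8:30 PM UTC on Jan 10.
Add 2 hours 55 minutes travel time → 11:25 PM UTC.
Yangon is UTC+6:30, so local arrival = 11:25 PM + 6:30 = 5:55 AM on Jan 11.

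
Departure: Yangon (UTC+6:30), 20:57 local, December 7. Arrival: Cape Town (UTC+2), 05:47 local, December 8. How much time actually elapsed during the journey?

13 hours 20 minutes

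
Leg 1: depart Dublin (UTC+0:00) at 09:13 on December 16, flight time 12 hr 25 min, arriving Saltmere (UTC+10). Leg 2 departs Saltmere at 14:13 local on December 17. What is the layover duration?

6 hours 35 minutes

Dublin is at UTC+0, so departure is already 09:13 UTC on Dec 16.
Add 12 hours and 25 minutes flight time → 21:38 UTC.
Saltmere is UTC+10:00, so local arrival = 21:38 + 10:00 = 07:38 on Dec 17.
Layover = 14:13 − 07:38 = 6 hours 35 minutes.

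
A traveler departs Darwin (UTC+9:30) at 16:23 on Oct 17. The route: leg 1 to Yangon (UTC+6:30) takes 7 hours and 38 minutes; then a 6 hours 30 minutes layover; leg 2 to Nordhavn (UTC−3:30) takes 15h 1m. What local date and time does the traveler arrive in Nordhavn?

Convert departure to UTC: 16:23 − 9:30 = 06:53 UTC on Oct 17.
Add 7 hours 38 minutes leg 1 → 14:31 UTC.
Add 6 hours and 30 minutes layover in Yangon → 21:01 UTC.
Add 15 hours 1 minute leg 2 → 12:02 UTC (Oct 18).
Nordhavn is UTC−3:30, so local arrival = 12:02 − 3:30 = 08:32 on Oct 18.

08:32 on October 18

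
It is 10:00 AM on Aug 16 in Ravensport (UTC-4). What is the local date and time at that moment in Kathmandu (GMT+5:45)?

7:45 PM on August 16

Kathmandu is 9:45 ahead of Ravensport.
Shift by the zone difference: 10:00 AM + 9:45 = 7:45 PM on Aug 16 in Kathmandu.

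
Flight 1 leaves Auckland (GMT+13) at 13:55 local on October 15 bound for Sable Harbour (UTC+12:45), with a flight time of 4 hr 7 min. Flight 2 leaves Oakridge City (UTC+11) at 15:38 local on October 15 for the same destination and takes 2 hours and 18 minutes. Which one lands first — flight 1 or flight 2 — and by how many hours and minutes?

Flight 1 in UTC: 13:55 − 13:00 = 00:55 on Oct 15.
+4 hours and 7 minutes → arrive 05:02 UTC on Oct 15.
Flight 2 in UTC: 15:38 − 11:00 = 04:38 on Oct 15.
+2 hours and 18 minutes → arrive 06:56 UTC on Oct 15.
Flight 1 lands earlier by 1 hour 54 minutes.

the first, by 1 hour 54 minutes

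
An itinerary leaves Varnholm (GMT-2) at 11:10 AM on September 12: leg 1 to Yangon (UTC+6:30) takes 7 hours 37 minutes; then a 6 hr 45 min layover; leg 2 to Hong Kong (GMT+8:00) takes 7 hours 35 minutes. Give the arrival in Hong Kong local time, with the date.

Convert departure to UTC: 11:10 AM + 2:00 = 1:10 PM UTC on Sep 12.
Add 7 hours and 37 minutes leg 1 → 8:47 PM UTC.
Add 6 hours 45 minutes layover in Yangon → 3:32 AM UTC (Sep 13).
Add 7 hours and 35 minutes leg 2 → 11:07 AM UTC.
Hong Kong is UTC+8:00, so local arrival = 11:07 AM + 8:00 = 7:07 PM on Sep 13.

7:07 PM on Sep 13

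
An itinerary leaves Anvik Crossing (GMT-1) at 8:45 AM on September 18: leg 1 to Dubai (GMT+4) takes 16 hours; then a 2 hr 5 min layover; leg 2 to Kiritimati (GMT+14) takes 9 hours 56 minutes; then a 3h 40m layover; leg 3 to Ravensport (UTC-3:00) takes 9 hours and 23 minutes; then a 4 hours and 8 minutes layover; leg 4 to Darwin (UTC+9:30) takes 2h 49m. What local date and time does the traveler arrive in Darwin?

Convert departure to UTC: 8:45 AM + 1:00 = 9:45 AM UTC on Sep 18.
Add 16 hours leg 1 → 1:45 AM UTC (Sep 19).
Add 2 hours and 5 minutes layover in Dubai → 3:50 AM UTC.
Add 9 hours 56 minutes leg 2 → 1:46 PM UTC.
Add 3 hours 40 minutes layover in Kiritimati → 5:26 PM UTC.
Add 9 hours and 23 minutes leg 3 → 2:49 AM UTC (Sep 20).
Add 4 hours and 8 minutes layover in Ravensport → 6:57 AM UTC.
Add 2 hours and 49 minutes leg 4 → 9:46 AM UTC.
Darwin is UTC+9:30, so local arrival = 9:46 AM + 9:30 = 7:16 PM on Sep 20.

7:16 PM on Sep 20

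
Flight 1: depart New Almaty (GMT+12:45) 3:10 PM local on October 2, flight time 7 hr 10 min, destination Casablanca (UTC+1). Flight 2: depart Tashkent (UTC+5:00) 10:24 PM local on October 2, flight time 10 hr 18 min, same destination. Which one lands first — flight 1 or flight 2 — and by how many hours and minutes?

the first, by 18 hours 7 minutes

Flight 1 in UTC: 3:10 PM − 12:45 = 2:25 AM on Oct 2.
+7 hours and 10 minutes → arrive 9:35 AM UTC on Oct 2.
Flight 2 in UTC: 10:24 PM − 5:00 = 5:24 PM on Oct 2.
+10 hours and 18 minutes → arrive 3:42 AM UTC on Oct 3.
Flight 1 lands earlier by 18 hours 7 minutes.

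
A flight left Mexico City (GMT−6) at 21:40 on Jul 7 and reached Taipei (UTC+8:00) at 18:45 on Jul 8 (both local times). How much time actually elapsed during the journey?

Departure in UTC: 21:40 + 6:00 = 03:40 on Jul 8.
Arrival in UTC: 18:45 − 8:00 = 10:45 on Jul 8.
Elapsed = 10:45 − 03:40 = 7 hours 5 minutes.

7 hours 5 minutes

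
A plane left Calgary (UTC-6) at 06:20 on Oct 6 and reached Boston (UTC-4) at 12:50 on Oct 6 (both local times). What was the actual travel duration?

4 hours 30 minutes

Boston is 2:00 ahead of Calgary.
Clock-face elapsed time (ignoring zones) is 6 hours 30 minutes.
Actual elapsed = 6 hours 30 minutes − 2:00 = 4 hours 30 minutes.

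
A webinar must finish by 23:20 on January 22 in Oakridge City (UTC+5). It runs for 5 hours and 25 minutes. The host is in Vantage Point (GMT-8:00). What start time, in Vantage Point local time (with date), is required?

04:55 on January 22

Target end time in UTC: 23:20 − 5:00 = 18:20 on Jan 22.
Subtract 5 hours and 25 minutes → start 12:55 UTC on Jan 22.
Vantage Point is UTC−8:00: 12:55 − 8:00 = 04:55 on Jan 22.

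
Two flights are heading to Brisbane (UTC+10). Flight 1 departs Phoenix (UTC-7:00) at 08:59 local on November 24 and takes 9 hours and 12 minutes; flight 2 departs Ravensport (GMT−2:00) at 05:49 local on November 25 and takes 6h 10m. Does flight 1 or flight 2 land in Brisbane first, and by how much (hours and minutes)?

the first, by 12 hours 48 minutes

Flight 1 in UTC: 08:59 + 7:00 = 15:59 on Nov 24.
+9 hours and 12 minutes → arrive 01:11 UTC on Nov 25.
Flight 2 in UTC: 05:49 + 2:00 = 07:49 on Nov 25.
+6 hours 10 minutes → arrive 13:59 UTC on Nov 25.
Flight 1 lands earlier by 12 hours 48 minutes.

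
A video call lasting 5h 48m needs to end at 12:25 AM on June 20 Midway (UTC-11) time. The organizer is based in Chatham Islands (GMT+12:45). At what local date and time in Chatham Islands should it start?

6:22 PM on June 20

Target end time in UTC: 12:25 AM + 11:00 = 11:25 AM on Jun 20.
Subtract 5 hours 48 minutes → start 5:37 AM UTC on Jun 20.
Chatham Islands is UTC+12:45: 5:37 AM + 12:45 = 6:22 PM on Jun 20.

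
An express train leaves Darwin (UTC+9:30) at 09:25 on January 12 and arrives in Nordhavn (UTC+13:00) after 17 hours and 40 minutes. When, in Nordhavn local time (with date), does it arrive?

06:35 on January 13

Convert departure to UTC: 09:25 − 9:30 = 23:55 UTC on Jan 11.
Add 17 hours 40 minutes travel time → 17:35 UTC (Jan 12).
Nordhavn is UTC+13:00, so local arrival = 17:35 + 13:00 = 06:35 on Jan 13.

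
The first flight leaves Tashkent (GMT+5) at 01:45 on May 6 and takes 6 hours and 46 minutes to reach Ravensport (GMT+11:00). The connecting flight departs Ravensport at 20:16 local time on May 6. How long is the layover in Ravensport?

5 hours 45 minutes

Convert departure to UTC: 01:45 − 5:00 = 20:45 UTC on May 5.
Add 6 hours and 46 minutes flight time → 03:31 UTC (May 6).
Ravensport is UTC+11:00, so local arrival = 03:31 + 11:00 = 14:31 on May 6.
Layover = 20:16 − 14:31 = 5 hours 45 minutes.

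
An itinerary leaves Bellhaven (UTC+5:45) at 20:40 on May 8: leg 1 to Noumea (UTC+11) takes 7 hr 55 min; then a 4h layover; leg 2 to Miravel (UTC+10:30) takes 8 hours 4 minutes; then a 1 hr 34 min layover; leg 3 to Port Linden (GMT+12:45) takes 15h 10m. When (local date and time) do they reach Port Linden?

Convert departure to UTC: 20:40 − 5:45 = 14:55 UTC on May 8.
Add 7 hours and 55 minutes leg 1 → 22:50 UTC.
Add 4 hours layover in Noumea → 02:50 UTC (May 9).
Add 8 hours 4 minutes leg 2 → 10:54 UTC.
Add 1 hour and 34 minutes layover in Miravel → 12:28 UTC.
Add 15 hours 10 minutes leg 3 → 03:38 UTC (May 10).
Port Linden is UTC+12:45, so local arrival = 03:38 + 12:45 = 16:23 on May 10.

16:23 on May 10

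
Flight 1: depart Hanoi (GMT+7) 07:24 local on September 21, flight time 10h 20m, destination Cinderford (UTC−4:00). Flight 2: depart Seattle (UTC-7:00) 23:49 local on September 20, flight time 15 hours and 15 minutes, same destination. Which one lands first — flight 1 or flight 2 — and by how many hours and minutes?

the first, by 11 hours 20 minutes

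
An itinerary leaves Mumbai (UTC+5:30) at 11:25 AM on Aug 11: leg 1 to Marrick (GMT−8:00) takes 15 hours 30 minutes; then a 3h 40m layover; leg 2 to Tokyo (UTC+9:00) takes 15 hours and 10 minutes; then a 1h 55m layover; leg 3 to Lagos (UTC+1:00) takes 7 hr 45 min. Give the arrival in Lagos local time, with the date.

2:55 AM on Aug 13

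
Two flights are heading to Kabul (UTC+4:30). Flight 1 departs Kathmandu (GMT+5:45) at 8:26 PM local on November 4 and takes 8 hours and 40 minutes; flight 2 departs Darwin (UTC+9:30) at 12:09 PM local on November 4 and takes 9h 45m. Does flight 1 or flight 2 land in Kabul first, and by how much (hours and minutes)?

the second, by 10 hours 57 minutes

Flight 1 in UTC: 8:26 PM − 5:45 = 2:41 PM on Nov 4.
+8 hours and 40 minutes → arrive 11:21 PM UTC on Nov 4.
Flight 2 in UTC: 12:09 PM − 9:30 = 2:39 AM on Nov 4.
+9 hours and 45 minutes → arrive 12:24 PM UTC on Nov 4.
Flight 2 lands earlier by 10 hours 57 minutes.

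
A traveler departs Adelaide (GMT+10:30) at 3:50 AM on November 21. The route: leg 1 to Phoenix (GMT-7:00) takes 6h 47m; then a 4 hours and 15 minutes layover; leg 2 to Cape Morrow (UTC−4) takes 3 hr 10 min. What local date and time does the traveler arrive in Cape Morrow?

3:32 AM on November 21

Convert departure to UTC: 3:50 AM − 10:30 = 5:20 PM UTC on Nov 20.
Add 6 hours and 47 minutes leg 1 → 12:07 AM UTC (Nov 21).
Add 4 hours and 15 minutes layover in Phoenix → 4:22 AM UTC.
Add 3 hours and 10 minutes leg 2 → 7:32 AM UTC.
Cape Morrow is UTC−4:00, so local arrival = 7:32 AM − 4:00 = 3:32 AM on Nov 21.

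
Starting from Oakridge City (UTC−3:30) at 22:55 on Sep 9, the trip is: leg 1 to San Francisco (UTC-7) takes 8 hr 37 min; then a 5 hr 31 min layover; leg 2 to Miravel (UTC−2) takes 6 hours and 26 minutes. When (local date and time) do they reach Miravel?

20:59 on September 10

Convert departure to UTC: 22:55 + 3:30 = 02:25 UTC on Sep 10.
Add 8 hours 37 minutes leg 1 → 11:02 UTC.
Add 5 hours and 31 minutes layover in San Francisco → 16:33 UTC.
Add 6 hours and 26 minutes leg 2 → 22:59 UTC.
Miravel is UTC−2:00, so local arrival = 22:59 − 2:00 = 20:59 on Sep 10.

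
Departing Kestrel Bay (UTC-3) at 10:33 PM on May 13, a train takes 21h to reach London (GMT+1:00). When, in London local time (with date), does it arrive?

11:33 PM on May 14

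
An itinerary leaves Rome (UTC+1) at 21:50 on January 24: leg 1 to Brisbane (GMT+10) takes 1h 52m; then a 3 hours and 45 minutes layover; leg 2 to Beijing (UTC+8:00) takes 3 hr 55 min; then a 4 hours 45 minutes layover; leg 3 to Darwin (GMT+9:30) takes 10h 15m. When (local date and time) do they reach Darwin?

06:52 on January 26

Convert departure to UTC: 21:50 − 1:00 = 20:50 UTC on Jan 24.
Add 1 hour and 52 minutes leg 1 → 22:42 UTC.
Add 3 hours and 45 minutes layover in Brisbane → 02:27 UTC (Jan 25).
Add 3 hours 55 minutes leg 2 → 06:22 UTC.
Add 4 hours and 45 minutes layover in Beijing → 11:07 UTC.
Add 10 hours and 15 minutes leg 3 → 21:22 UTC.
Darwin is UTC+9:30, so local arrival = 21:22 + 9:30 = 06:52 on Jan 26.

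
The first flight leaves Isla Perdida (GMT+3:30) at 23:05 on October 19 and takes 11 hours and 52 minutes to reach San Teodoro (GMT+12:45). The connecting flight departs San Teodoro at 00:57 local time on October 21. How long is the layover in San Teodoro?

4 hours 45 minutes

Convert departure to UTC: 23:05 − 3:30 = 19:35 UTC on Oct 19.
Add 11 hours and 52 minutes flight time → 07:27 UTC (Oct 20).
San Teodoro is UTC+12:45, so local arrival = 07:27 + 12:45 = 20:12 on Oct 20.
Layover = 00:57 − 20:12 (+1 day) = 4 hours 45 minutes.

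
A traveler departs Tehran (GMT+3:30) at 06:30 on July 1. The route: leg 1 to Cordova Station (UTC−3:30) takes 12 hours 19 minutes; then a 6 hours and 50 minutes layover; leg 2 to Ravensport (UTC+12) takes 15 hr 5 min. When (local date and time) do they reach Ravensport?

01:14 on July 3

Convert departure to UTC: 06:30 − 3:30 = 03:00 UTC on Jul 1.
Add 12 hours and 19 minutes leg 1 → 15:19 UTC.
Add 6 hours and 50 minutes layover in Cordova Station → 22:09 UTC.
Add 15 hours and 5 minutes leg 2 → 13:14 UTC (Jul 2).
Ravensport is UTC+12:00, so local arrival = 13:14 + 12:00 = 01:14 on Jul 3.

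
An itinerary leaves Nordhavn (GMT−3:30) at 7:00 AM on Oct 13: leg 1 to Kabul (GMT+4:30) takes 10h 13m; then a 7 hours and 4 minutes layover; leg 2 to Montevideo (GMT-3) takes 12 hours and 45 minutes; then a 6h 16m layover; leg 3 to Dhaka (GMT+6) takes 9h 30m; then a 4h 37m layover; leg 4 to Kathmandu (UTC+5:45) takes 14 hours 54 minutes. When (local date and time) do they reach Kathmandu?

Convert departure to UTC: 7:00 AM + 3:30 = 10:30 AM UTC on Oct 13.
Add 10 hours and 13 minutes leg 1 → 8:43 PM UTC.
Add 7 hours and 4 minutes layover in Kabul → 3:47 AM UTC (Oct 14).
Add 12 hours and 45 minutes leg 2 → 4:32 PM UTC.
Add 6 hours 16 minutes layover in Montevideo → 10:48 PM UTC.
Add 9 hours 30 minutes leg 3 → 8:18 AM UTC (Oct 15).
Add 4 hours and 37 minutes layover in Dhaka → 12:55 PM UTC.
Add 14 hours and 54 minutes leg 4 → 3:49 AM UTC (Oct 16).
Kathmandu is UTC+5:45, so local arrival = 3:49 AM + 5:45 = 9:34 AM on Oct 16.

9:34 AM on October 16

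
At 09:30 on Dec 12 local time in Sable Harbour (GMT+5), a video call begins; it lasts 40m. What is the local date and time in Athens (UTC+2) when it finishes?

07:10 on December 12

Convert start to UTC: 09:30 − 5:00 = 04:30 UTC on Dec 12.
Add 40 minutes duration → 05:10 UTC.
Athens is UTC+2:00, so local end time = 05:10 + 2:00 = 07:10 on Dec 12.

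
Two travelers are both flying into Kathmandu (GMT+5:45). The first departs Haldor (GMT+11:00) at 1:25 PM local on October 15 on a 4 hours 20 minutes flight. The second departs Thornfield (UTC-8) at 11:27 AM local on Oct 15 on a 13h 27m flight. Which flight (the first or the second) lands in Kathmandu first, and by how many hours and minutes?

the first, by 26 hours 9 minutes

Flight 1 in UTC: 1:25 PM − 11:00 = 2:25 AM on Oct 15.
+4 hours and 20 minutes → arrive 6:45 AM UTC on Oct 15.
Flight 2 in UTC: 11:27 AM + 8:00 = 7:27 PM on Oct 15.
+13 hours and 27 minutes → arrive 8:54 AM UTC on Oct 16.
Flight 1 lands earlier by 26 hours 9 minutes.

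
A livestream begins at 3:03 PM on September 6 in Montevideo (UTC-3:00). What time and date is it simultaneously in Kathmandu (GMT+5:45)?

In UTC: 3:03 PM + 3:00 = 6:03 PM on Sep 6.
Kathmandu is UTC+5:45: 6:03 PM + 5:45 = 11:48 PM on Sep 6.

11:48 PM on September 6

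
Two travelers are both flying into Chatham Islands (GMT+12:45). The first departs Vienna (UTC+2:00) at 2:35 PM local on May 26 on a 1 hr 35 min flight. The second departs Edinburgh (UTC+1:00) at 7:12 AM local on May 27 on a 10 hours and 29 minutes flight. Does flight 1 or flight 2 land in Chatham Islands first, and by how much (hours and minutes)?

the first, by 26 hours 31 minutes

Flight 1 in UTC: 2:35 PM − 2:00 = 12:35 PM on May 26.
+1 hour and 35 minutes → arrive 2:10 PM UTC on May 26.
Flight 2 in UTC: 7:12 AM − 1:00 = 6:12 AM on May 27.
+10 hours and 29 minutes → arrive 4:41 PM UTC on May 27.
Flight 1 lands earlier by 26 hours 31 minutes.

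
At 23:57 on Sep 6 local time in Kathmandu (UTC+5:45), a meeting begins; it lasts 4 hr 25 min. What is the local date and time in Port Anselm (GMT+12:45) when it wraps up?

11:22 on September 7

Convert start to UTC: 23:57 − 5:45 = 18:12 UTC on Sep 6.
Add 4 hours and 25 minutes duration → 22:37 UTC.
Port Anselm is UTC+12:45, so local end time = 22:37 + 12:45 = 11:22 on Sep 7.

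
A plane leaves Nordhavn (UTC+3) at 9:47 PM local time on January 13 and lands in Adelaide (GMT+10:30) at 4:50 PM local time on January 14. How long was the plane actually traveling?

11 hours 33 minutes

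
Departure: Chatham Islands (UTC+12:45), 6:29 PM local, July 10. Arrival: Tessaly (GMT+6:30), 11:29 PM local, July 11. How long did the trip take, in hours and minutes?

35 hours 15 minutes

Departure in UTC: 6:29 PM − 12:45 = 5:44 AM on Jul 10.
Arrival in UTC: 11:29 PM − 6:30 = 4:59 PM on Jul 11.
Elapsed = 4:59 PM − 5:44 AM (+1 day) = 35 hours 15 minutes.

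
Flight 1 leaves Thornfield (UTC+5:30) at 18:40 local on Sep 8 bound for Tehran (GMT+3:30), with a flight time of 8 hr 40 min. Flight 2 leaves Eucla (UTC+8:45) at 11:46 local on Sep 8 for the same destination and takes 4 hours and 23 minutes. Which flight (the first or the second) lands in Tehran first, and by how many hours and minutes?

Flight 1 in UTC: 18:40 − 5:30 = 13:10 on Sep 8.
+8 hours 40 minutes → arrive 21:50 UTC on Sep 8.
Flight 2 in UTC: 11:46 − 8:45 = 03:01 on Sep 8.
+4 hours and 23 minutes → arrive 07:24 UTC on Sep 8.
Flight 2 lands earlier by 14 hours 26 minutes.

the second, by 14 hours 26 minutes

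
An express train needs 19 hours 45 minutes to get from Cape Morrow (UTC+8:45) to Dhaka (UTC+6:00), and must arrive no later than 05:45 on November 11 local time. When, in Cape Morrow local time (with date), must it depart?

12:45 on November 10

Target arrival in UTC: 05:45 − 6:00 = 23:45 on Nov 10.
Subtract 19 hours 45 minutes → departure 04:00 UTC on Nov 10.
Cape Morrow is UTC+8:45: 04:00 + 8:45 = 12:45 on Nov 10.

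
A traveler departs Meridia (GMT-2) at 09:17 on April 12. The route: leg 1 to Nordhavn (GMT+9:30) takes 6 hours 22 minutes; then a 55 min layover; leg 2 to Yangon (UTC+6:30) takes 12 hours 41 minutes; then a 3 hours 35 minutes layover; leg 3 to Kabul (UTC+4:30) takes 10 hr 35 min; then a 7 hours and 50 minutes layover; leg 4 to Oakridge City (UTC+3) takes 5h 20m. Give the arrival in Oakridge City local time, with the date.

Convert departure to UTC: 09:17 + 2:00 = 11:17 UTC on Apr 12.
Add 6 hours 22 minutes leg 1 → 17:39 UTC.
Add 55 minutes layover in Nordhavn → 18:34 UTC.
Add 12 hours and 41 minutes leg 2 → 07:15 UTC (Apr 13).
Add 3 hours 35 minutes layover in Yangon → 10:50 UTC.
Add 10 hours 35 minutes leg 3 → 21:25 UTC.
Add 7 hours 50 minutes layover in Kabul → 05:15 UTC (Apr 14).
Add 5 hours 20 minutes leg 4 → 10:35 UTC.
Oakridge City is UTC+3:00, so local arrival = 10:35 + 3:00 = 13:35 on Apr 14.

13:35 on April 14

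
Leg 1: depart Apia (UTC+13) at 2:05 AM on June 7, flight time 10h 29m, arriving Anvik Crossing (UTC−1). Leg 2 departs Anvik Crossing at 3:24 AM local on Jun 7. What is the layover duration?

Convert departure to UTC: 2:05 AM − 13:00 = 1:05 PM UTC on Jun 6.
Add 10 hours 29 minutes flight time → 11:34 PM UTC.
Anvik Crossing is UTC−1:00, so local arrival = 11:34 PM − 1:00 = 10:34 PM on Jun 6.
Layover = 3:24 AM − 10:34 PM (+1 day) = 4 hours 50 minutes.

4 hours 50 minutes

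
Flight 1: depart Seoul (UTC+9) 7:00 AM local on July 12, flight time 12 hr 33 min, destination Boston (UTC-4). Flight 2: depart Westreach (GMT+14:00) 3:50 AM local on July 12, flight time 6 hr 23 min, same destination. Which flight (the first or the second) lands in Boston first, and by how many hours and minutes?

the second, by 14 hours 20 minutes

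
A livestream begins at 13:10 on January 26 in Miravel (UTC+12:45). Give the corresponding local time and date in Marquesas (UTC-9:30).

Marquesas is 22:15 behind Miravel.
Shift by the zone difference: 13:10 − 22:15 = 14:55 on Jan 25 in Marquesas.

14:55 on January 25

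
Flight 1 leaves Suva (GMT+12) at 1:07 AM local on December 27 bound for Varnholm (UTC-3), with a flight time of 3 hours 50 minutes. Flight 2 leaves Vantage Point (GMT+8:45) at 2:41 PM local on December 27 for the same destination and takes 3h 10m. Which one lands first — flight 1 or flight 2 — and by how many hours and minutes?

Flight 1 in UTC: 1:07 AM − 12:00 = 1:07 PM on Dec 26.
+3 hours and 50 minutes → arrive 4:57 PM UTC on Dec 26.
Flight 2 in UTC: 2:41 PM − 8:45 = 5:56 AM on Dec 27.
+3 hours 10 minutes → arrive 9:06 AM UTC on Dec 27.
Flight 1 lands earlier by 16 hours 9 minutes.

the first, by 16 hours 9 minutes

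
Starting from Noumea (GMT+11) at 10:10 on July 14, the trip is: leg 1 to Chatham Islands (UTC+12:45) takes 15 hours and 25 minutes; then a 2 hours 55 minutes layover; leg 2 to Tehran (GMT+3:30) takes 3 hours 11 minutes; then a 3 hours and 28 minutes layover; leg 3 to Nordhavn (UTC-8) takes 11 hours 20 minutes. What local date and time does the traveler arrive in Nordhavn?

Convert departure to UTC: 10:10 − 11:00 = 23:10 UTC on Jul 13.
Add 15 hours 25 minutes leg 1 → 14:35 UTC (Jul 14).
Add 2 hours 55 minutes layover in Chatham Islands → 17:30 UTC.
Add 3 hours and 11 minutes leg 2 → 20:41 UTC.
Add 3 hours and 28 minutes layover in Tehran → 00:09 UTC (Jul 15).
Add 11 hours 20 minutes leg 3 → 11:29 UTC.
Nordhavn is UTC−8:00, so local arrival = 11:29 − 8:00 = 03:29 on Jul 15.

03:29 on July 15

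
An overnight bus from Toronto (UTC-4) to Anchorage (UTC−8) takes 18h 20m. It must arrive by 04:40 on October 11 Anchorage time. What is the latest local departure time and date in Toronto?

Target arrival in UTC: 04:40 + 8:00 = 12:40 on Oct 11.
Subtract 18 hours 20 minutes → departure 18:20 UTC on Oct 10.
Toronto is UTC−4:00: 18:20 − 4:00 = 14:20 on Oct 10.

14:20 on October 10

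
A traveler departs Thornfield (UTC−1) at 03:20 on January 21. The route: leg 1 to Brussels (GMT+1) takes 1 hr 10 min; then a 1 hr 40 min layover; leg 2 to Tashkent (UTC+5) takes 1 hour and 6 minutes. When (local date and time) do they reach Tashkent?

13:16 on January 21

Convert departure to UTC: 03:20 + 1:00 = 04:20 UTC on Jan 21.
Add 1 hour and 10 minutes leg 1 → 05:30 UTC.
Add 1 hour 40 minutes layover in Brussels → 07:10 UTC.
Add 1 hour 6 minutes leg 2 → 08:16 UTC.
Tashkent is UTC+5:00, so local arrival = 08:16 + 5:00 = 13:16 on Jan 21.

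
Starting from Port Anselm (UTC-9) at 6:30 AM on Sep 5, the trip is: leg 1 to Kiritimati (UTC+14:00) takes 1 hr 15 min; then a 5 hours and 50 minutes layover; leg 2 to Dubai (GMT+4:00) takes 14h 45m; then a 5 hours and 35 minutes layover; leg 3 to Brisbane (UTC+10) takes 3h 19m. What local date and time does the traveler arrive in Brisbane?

Convert departure to UTC: 6:30 AM + 9:00 = 3:30 PM UTC on Sep 5.
Add 1 hour and 15 minutes leg 1 → 4:45 PM UTC.
Add 5 hours and 50 minutes layover in Kiritimati → 10:35 PM UTC.
Add 14 hours and 45 minutes leg 2 → 1:20 PM UTC (Sep 6).
Add 5 hours and 35 minutes layover in Dubai → 6:55 PM UTC.
Add 3 hours and 19 minutes leg 3 → 10:14 PM UTC.
Brisbane is UTC+10:00, so local arrival = 10:14 PM + 10:00 = 8:14 AM on Sep 7.

8:14 AM on September 7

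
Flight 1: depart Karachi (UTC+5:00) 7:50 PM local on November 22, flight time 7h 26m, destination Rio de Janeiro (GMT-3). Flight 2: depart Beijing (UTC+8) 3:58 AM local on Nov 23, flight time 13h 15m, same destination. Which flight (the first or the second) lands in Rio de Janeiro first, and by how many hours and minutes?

the first, by 10 hours 57 minutes

Flight 1 in UTC: 7:50 PM − 5:00 = 2:50 PM on Nov 22.
+7 hours 26 minutes → arrive 10:16 PM UTC on Nov 22.
Flight 2 in UTC: 3:58 AM − 8:00 = 7:58 PM on Nov 22.
+13 hours and 15 minutes → arrive 9:13 AM UTC on Nov 23.
Flight 1 lands earlier by 10 hours 57 minutes.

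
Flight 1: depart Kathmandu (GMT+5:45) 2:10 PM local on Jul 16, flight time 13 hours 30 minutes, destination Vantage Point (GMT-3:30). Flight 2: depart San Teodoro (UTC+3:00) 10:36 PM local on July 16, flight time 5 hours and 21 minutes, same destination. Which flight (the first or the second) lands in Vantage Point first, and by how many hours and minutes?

Flight 1 in UTC: 2:10 PM − 5:45 = 8:25 AM on Jul 16.
+13 hours 30 minutes → arrive 9:55 PM UTC on Jul 16.
Flight 2 in UTC: 10:36 PM − 3:00 = 7:36 PM on Jul 16.
+5 hours 21 minutes → arrive 12:57 AM UTC on Jul 17.
Flight 1 lands earlier by 3 hours 2 minutes.

the first, by 3 hours 2 minutes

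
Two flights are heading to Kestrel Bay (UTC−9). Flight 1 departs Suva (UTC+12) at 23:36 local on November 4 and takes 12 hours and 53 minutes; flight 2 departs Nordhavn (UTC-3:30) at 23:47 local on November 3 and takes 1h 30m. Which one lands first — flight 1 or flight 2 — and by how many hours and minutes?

Flight 1 in UTC: 23:36 − 12:00 = 11:36 on Nov 4.
+12 hours and 53 minutes → arrive 00:29 UTC on Nov 5.
Flight 2 in UTC: 23:47 + 3:30 = 03:17 on Nov 4.
+1 hour and 30 minutes → arrive 04:47 UTC on Nov 4.
Flight 2 lands earlier by 19 hours 42 minutes.

the second, by 19 hours 42 minutes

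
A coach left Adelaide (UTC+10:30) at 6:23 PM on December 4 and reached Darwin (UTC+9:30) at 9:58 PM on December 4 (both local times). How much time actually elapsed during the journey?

Departure in UTC: 6:23 PM − 10:30 = 7:53 AM on Dec 4.
Arrival in UTC: 9:58 PM − 9:30 = 12:28 PM on Dec 4.
Elapsed = 12:28 PM − 7:53 AM = 4 hours 35 minutes.

4 hours 35 minutes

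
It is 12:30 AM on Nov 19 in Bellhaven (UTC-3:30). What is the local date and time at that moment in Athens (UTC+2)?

6:00 AM on November 19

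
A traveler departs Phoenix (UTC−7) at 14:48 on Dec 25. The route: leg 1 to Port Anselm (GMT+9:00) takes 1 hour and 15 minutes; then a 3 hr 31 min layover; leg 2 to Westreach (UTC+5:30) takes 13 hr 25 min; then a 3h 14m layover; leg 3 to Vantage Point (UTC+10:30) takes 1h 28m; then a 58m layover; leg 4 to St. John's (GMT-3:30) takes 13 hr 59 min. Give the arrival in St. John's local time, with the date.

08:08 on December 27

Convert departure to UTC: 14:48 + 7:00 = 21:48 UTC on Dec 25.
Add 1 hour 15 minutes leg 1 → 23:03 UTC.
Add 3 hours and 31 minutes layover in Port Anselm → 02:34 UTC (Dec 26).
Add 13 hours 25 minutes leg 2 → 15:59 UTC.
Add 3 hours and 14 minutes layover in Westreach → 19:13 UTC.
Add 1 hour 28 minutes leg 3 → 20:41 UTC.
Add 58 minutes layover in Vantage Point → 21:39 UTC.
Add 13 hours 59 minutes leg 4 → 11:38 UTC (Dec 27).
St. John's is UTC−3:30, so local arrival = 11:38 − 3:30 = 08:08 on Dec 27.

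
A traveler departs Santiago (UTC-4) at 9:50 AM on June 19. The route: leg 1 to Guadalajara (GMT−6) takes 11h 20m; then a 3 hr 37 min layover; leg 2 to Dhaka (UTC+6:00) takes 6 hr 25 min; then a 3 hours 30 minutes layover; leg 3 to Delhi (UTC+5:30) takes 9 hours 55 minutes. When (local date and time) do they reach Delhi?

Convert departure to UTC: 9:50 AM + 4:00 = 1:50 PM UTC on Jun 19.
Add 11 hours 20 minutes leg 1 → 1:10 AM UTC (Jun 20).
Add 3 hours and 37 minutes layover in Guadalajara → 4:47 AM UTC.
Add 6 hours 25 minutes leg 2 → 11:12 AM UTC.
Add 3 hours and 30 minutes layover in Dhaka → 2:42 PM UTC.
Add 9 hours 55 minutes leg 3 → 12:37 AM UTC (Jun 21).
Delhi is UTC+5:30, so local arrival = 12:37 AM + 5:30 = 6:07 AM on Jun 21.

6:07 AM on June 21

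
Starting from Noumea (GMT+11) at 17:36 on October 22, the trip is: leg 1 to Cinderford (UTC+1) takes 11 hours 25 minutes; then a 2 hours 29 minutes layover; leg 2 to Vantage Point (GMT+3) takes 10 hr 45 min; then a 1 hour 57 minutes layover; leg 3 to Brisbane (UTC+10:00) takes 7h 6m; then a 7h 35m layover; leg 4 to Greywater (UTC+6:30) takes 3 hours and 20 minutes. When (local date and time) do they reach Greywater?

Convert departure to UTC: 17:36 − 11:00 = 06:36 UTC on Oct 22.
Add 11 hours and 25 minutes leg 1 → 18:01 UTC.
Add 2 hours 29 minutes layover in Cinderford → 20:30 UTC.
Add 10 hours and 45 minutes leg 2 → 07:15 UTC (Oct 23).
Add 1 hour 57 minutes layover in Vantage Point → 09:12 UTC.
Add 7 hours and 6 minutes leg 3 → 16:18 UTC.
Add 7 hours 35 minutes layover in Brisbane → 23:53 UTC.
Add 3 hours and 20 minutes leg 4 → 03:13 UTC (Oct 24).
Greywater is UTC+6:30, so local arrival = 03:13 + 6:30 = 09:43 on Oct 24.

09:43 on Oct 24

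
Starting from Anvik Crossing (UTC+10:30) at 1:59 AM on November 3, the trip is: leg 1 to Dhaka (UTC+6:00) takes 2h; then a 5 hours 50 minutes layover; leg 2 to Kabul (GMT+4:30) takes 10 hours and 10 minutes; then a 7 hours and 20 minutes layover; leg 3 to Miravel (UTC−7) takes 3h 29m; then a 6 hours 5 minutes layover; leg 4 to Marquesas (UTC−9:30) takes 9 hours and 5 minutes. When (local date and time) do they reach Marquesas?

Convert departure to UTC: 1:59 AM − 10:30 = 3:29 PM UTC on Nov 2.
Add 2 hours leg 1 → 5:29 PM UTC.
Add 5 hours 50 minutes layover in Dhaka → 11:19 PM UTC.
Add 10 hours 10 minutes leg 2 → 9:29 AM UTC (Nov 3).
Add 7 hours 20 minutes layover in Kabul → 4:49 PM UTC.
Add 3 hours 29 minutes leg 3 → 8:18 PM UTC.
Add 6 hours 5 minutes layover in Miravel → 2:23 AM UTC (Nov 4).
Add 9 hours and 5 minutes leg 4 → 11:28 AM UTC.
Marquesas is UTC−9:30, so local arrival = 11:28 AM − 9:30 = 1:58 AM on Nov 4.

1:58 AM on November 4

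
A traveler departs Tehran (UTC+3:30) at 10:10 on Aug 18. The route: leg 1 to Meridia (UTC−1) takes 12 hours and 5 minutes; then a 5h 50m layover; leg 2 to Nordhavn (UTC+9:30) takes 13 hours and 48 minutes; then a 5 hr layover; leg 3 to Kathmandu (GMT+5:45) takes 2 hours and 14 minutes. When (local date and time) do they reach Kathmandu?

Convert departure to UTC: 10:10 − 3:30 = 06:40 UTC on Aug 18.
Add 12 hours and 5 minutes leg 1 → 18:45 UTC.
Add 5 hours 50 minutes layover in Meridia → 00:35 UTC (Aug 19).
Add 13 hours 48 minutes leg 2 → 14:23 UTC.
Add 5 hours layover in Nordhavn → 19:23 UTC.
Add 2 hours and 14 minutes leg 3 → 21:37 UTC.
Kathmandu is UTC+5:45, so local arrival = 21:37 + 5:45 = 03:22 on Aug 20.

03:22 on August 20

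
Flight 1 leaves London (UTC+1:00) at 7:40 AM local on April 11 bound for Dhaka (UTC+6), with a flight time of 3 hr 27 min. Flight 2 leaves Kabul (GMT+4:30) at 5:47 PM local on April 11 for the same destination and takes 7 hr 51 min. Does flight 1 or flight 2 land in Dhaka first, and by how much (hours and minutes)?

the first, by 11 hours 1 minute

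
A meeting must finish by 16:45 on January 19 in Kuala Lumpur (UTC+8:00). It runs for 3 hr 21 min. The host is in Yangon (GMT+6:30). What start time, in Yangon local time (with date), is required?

11:54 on January 19

Target end time in UTC: 16:45 − 8:00 = 08:45 on Jan 19.
Subtract 3 hours 21 minutes → start 05:24 UTC on Jan 19.
Yangon is UTC+6:30: 05:24 + 6:30 = 11:54 on Jan 19.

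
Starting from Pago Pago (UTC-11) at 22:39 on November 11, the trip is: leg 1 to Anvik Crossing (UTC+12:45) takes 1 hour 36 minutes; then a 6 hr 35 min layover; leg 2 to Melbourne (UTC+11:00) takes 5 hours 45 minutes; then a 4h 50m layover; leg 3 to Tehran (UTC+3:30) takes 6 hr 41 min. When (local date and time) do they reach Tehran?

Convert departure to UTC: 22:39 + 11:00 = 09:39 UTC on Nov 12.
Add 1 hour and 36 minutes leg 1 → 11:15 UTC.
Add 6 hours 35 minutes layover in Anvik Crossing → 17:50 UTC.
Add 5 hours 45 minutes leg 2 → 23:35 UTC.
Add 4 hours and 50 minutes layover in Melbourne → 04:25 UTC (Nov 13).
Add 6 hours and 41 minutes leg 3 → 11:06 UTC.
Tehran is UTC+3:30, so local arrival = 11:06 + 3:30 = 14:36 on Nov 13.

14:36 on Nov 13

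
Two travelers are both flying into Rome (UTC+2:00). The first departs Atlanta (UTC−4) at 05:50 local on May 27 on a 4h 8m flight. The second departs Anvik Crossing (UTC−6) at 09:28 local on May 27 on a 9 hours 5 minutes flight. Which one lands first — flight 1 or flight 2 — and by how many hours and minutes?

the first, by 10 hours 35 minutes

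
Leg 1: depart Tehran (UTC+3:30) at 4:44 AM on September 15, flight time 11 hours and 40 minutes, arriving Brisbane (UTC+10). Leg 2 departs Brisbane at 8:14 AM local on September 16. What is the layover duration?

9 hours 20 minutes

Convert departure to UTC: 4:44 AM − 3:30 = 1:14 AM UTC on Sep 15.
Add 11 hours 40 minutes flight time → 12:54 PM UTC.
Brisbane is UTC+10:00, so local arrival = 12:54 PM + 10:00 = 10:54 PM on Sep 15.
Layover = 8:14 AM − 10:54 PM (+1 day) = 9 hours 20 minutes.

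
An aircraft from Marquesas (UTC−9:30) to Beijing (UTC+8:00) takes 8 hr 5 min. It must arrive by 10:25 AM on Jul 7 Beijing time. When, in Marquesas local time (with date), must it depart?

Target arrival in UTC: 10:25 AM − 8:00 = 2:25 AM on Jul 7.
Subtract 8 hours and 5 minutes → departure 6:20 PM UTC on Jul 6.
Marquesas is UTC−9:30: 6:20 PM − 9:30 = 8:50 AM on Jul 6.

8:50 AM on July 6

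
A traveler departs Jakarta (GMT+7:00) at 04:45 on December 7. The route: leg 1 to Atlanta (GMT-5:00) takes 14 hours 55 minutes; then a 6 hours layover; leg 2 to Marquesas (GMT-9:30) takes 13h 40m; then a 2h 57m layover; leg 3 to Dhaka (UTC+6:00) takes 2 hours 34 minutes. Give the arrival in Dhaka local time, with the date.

Convert departure to UTC: 04:45 − 7:00 = 21:45 UTC on Dec 6.
Add 14 hours and 55 minutes leg 1 → 12:40 UTC (Dec 7).
Add 6 hours layover in Atlanta → 18:40 UTC.
Add 13 hours 40 minutes leg 2 → 08:20 UTC (Dec 8).
Add 2 hours and 57 minutes layover in Marquesas → 11:17 UTC.
Add 2 hours 34 minutes leg 3 → 13:51 UTC.
Dhaka is UTC+6:00, so local arrival = 13:51 + 6:00 = 19:51 on Dec 8.

19:51 on December 8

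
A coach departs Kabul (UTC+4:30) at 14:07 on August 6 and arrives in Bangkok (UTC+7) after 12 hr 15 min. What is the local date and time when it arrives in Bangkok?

Bangkok is 2:30 ahead of Kabul.
After 12 hours 15 minutes it is 02:22 (Aug 7) in Kabul.
Shift by the zone difference: 02:22 + 2:30 = 04:52 on Aug 7 in Bangkok.

04:52 on Aug 7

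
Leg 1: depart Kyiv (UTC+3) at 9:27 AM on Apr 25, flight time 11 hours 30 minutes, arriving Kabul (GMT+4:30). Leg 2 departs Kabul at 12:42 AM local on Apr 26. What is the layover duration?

Convert departure to UTC: 9:27 AM − 3:00 = 6:27 AM UTC on Apr 25.
Add 11 hours 30 minutes flight time → 5:57 PM UTC.
Kabul is UTC+4:30, so local arrival = 5:57 PM + 4:30 = 10:27 PM on Apr 25.
Layover = 12:42 AM − 10:27 PM (+1 day) = 2 hours 15 minutes.

2 hours 15 minutes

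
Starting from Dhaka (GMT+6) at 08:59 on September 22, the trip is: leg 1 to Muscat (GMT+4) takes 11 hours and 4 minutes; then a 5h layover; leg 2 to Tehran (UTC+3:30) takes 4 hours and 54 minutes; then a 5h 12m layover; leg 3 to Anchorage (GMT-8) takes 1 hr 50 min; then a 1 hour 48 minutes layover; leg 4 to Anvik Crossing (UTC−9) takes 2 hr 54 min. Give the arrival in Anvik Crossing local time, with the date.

Convert departure to UTC: 08:59 − 6:00 = 02:59 UTC on Sep 22.
Add 11 hours 4 minutes leg 1 → 14:03 UTC.
Add 5 hours layover in Muscat → 19:03 UTC.
Add 4 hours and 54 minutes leg 2 → 23:57 UTC.
Add 5 hours and 12 minutes layover in Tehran → 05:09 UTC (Sep 23).
Add 1 hour and 50 minutes leg 3 → 06:59 UTC.
Add 1 hour and 48 minutes layover in Anchorage → 08:47 UTC.
Add 2 hours and 54 minutes leg 4 → 11:41 UTC.
Anvik Crossing is UTC−9:00, so local arrival = 11:41 − 9:00 = 02:41 on Sep 23.

02:41 on September 23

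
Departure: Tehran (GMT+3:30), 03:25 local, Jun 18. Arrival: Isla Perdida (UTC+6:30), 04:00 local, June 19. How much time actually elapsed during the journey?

Isla Perdida is 3:00 ahead of Tehran.
Clock-face elapsed time (ignoring zones) is 24 hours 35 minutes.
Actual elapsed = 24 hours 35 minutes − 3:00 = 21 hours 35 minutes.

21 hours 35 minutes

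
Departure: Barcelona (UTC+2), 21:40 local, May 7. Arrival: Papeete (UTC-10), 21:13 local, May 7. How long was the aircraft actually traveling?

11 hours 33 minutes

Departure in UTC: 21:40 − 2:00 = 19:40 on May 7.
Arrival in UTC: 21:13 + 10:00 = 07:13 on May 8.
Elapsed = 07:13 − 19:40 (+1 day) = 11 hours 33 minutes.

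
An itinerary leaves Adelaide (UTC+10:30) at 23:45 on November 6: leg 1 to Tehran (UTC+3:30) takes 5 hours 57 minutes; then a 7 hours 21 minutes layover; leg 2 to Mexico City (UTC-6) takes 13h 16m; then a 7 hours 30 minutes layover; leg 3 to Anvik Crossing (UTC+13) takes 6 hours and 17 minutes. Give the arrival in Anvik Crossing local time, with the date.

18:36 on November 8

Convert departure to UTC: 23:45 − 10:30 = 13:15 UTC on Nov 6.
Add 5 hours 57 minutes leg 1 → 19:12 UTC.
Add 7 hours and 21 minutes layover in Tehran → 02:33 UTC (Nov 7).
Add 13 hours and 16 minutes leg 2 → 15:49 UTC.
Add 7 hours and 30 minutes layover in Mexico City → 23:19 UTC.
Add 6 hours 17 minutes leg 3 → 05:36 UTC (Nov 8).
Anvik Crossing is UTC+13:00, so local arrival = 05:36 + 13:00 = 18:36 on Nov 8.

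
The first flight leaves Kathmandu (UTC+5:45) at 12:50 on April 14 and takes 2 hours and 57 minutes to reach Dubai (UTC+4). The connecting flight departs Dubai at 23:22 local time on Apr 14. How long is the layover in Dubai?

Convert departure to UTC: 12:50 − 5:45 = 07:05 UTC on Apr 14.
Add 2 hours and 57 minutes flight time → 10:02 UTC.
Dubai is UTC+4:00, so local arrival = 10:02 + 4:00 = 14:02 on Apr 14.
Layover = 23:22 − 14:02 = 9 hours 20 minutes.

9 hours 20 minutes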